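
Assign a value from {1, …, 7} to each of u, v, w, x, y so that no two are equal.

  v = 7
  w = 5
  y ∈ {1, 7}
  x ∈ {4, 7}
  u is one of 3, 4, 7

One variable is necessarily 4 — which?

v must be 7 (only option left). Eliminate 7 elsewhere: u, x, y.
So 4 goes to x.

x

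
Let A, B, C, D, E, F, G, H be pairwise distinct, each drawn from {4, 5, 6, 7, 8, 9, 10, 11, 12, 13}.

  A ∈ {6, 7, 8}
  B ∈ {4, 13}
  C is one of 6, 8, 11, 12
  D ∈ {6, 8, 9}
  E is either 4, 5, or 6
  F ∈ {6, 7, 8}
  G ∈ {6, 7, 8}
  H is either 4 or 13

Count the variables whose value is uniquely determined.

B and H share exactly the 2 values {4, 13}; by pigeonhole those values go to them, so strike 4, 13 from E.
The 3 variables A, F, G are confined to {6, 7, 8}, which locks those values in; drop them from C, D, E.
D's domain is down to {9}, so D = 9.
That leaves E = 5.
Determined: D=9, E=5. The other variables each still have more than one consistent value. That makes 2.

2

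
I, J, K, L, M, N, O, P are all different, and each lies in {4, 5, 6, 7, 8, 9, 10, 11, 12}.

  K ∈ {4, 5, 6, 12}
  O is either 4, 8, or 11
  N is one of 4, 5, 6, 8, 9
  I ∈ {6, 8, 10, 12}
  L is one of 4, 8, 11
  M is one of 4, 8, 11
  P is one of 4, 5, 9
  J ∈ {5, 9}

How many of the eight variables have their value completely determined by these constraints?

The 8 variables together cover exactly {4, 5, 6, 8, 9, 10, 11, 12} — 8 values for 8 variables — and 10 appears only in I's list, so I = 10.
The 7 still-open variables together cover exactly {4, 5, 6, 8, 9, 11, 12} — 7 values for 7 variables — and 12 appears only in K's list, so K = 12.
The 6 still-open variables together cover exactly {4, 5, 6, 8, 9, 11} — 6 values for 6 variables — and 6 appears only in N's list, so N = 6.
L, M, O between them cover only {4, 8, 11} — a naked triple. Remove those values from P.
Determined: I=10, K=12, N=6. The other variables each still have more than one consistent value. That makes 3.

3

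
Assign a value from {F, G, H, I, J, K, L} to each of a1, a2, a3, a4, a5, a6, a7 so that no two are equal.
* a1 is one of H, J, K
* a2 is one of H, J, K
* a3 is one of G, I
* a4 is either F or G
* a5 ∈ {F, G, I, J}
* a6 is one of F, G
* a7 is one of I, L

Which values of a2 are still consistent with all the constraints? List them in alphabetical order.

H, K

The 7 variables draw from only 7 values {F, G, H, I, J, K, L}, so each is used; only a7 can be L, hence a7 = L.
a4 and a6 share exactly the 2 values {F, G}; by pigeonhole those values go to them, so strike F, G from a3, a5.
a3's domain is down to {I}, so a3 = I. Remove I from a5.
That leaves a5 = J. Strike J from a1, a2.
No further eliminations apply; a2 can still be any of H, K.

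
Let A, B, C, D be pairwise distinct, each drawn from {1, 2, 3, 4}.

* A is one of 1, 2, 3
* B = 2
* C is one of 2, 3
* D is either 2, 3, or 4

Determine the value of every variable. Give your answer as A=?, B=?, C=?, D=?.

A=1, B=2, C=3, D=4

B has just one choice, so B = 2. Remove 2 from A, C, D.
C has just one choice, so C = 3. Remove 3 from A, D.
D must be 4 (only option left).
That leaves A = 1.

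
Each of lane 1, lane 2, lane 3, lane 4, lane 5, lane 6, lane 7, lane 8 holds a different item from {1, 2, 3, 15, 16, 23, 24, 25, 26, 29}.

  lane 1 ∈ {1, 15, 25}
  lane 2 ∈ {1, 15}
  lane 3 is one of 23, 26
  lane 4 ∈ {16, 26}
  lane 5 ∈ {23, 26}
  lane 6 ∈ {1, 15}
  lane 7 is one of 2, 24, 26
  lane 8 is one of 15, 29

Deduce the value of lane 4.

lane 2 and lane 6 between them cover only {1, 15} — a naked pair. Remove those values from lane 1, lane 8.
lane 1 must be 25 (only option left).
lane 8 has just one choice, so lane 8 = 29.
lane 3 and lane 5 share exactly the 2 values {23, 26}; by pigeonhole those values go to them, so strike 23, 26 from lane 4, lane 7.
So lane 4 = 16.

16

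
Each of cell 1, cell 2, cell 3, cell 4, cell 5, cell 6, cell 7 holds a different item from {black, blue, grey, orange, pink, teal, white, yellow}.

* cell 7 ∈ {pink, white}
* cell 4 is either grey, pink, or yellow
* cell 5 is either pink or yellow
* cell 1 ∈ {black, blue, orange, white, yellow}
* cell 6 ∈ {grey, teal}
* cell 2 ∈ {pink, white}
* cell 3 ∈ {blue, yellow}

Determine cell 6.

teal

The 2 variables cell 2 and cell 7 are confined to {pink, white}, which locks those values in; drop them from cell 1, cell 4, cell 5.
cell 5 must be yellow (only option left). Strike yellow from cell 1, cell 3, cell 4.
cell 3's domain is down to {blue}, so cell 3 = blue. So cell 1 can't be blue.
cell 4's domain is down to {grey}, so cell 4 = grey. Strike grey from cell 6.
So cell 6 = teal.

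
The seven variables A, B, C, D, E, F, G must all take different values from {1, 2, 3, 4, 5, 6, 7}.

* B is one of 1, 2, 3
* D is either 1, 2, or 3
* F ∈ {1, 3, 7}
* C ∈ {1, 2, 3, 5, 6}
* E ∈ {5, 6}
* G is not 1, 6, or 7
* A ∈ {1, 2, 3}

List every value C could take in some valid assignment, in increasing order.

5, 6

Among the 7 variables, 4 fits only G (and all 7 values in {1, 2, 3, 4, 5, 6, 7} must be used), so G = 4.
Among the 6 still-open variables, 7 fits only F (and all 6 values in {1, 2, 3, 5, 6, 7} must be used), so F = 7.
A, B, D between them cover only {1, 2, 3} — a naked triple. Remove those values from C.
No further eliminations apply; C can still be any of 5, 6.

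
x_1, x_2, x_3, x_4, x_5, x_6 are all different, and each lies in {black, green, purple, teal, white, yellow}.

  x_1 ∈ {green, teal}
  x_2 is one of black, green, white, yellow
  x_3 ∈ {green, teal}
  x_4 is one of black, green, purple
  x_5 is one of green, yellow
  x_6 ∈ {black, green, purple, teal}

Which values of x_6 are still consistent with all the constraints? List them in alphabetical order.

The 6 variables together cover exactly {black, green, purple, teal, white, yellow} — 6 values for 6 variables — and white appears only in x_2's list, so x_2 = white.
Among the 5 still-open variables, yellow fits only x_5 (and all 5 values in {black, green, purple, teal, yellow} must be used), so x_5 = yellow.
x_1 and x_3 between them cover only {green, teal} — a naked pair. Remove those values from x_4, x_6.
No further eliminations apply; x_6 can still be any of black, purple.

black, purple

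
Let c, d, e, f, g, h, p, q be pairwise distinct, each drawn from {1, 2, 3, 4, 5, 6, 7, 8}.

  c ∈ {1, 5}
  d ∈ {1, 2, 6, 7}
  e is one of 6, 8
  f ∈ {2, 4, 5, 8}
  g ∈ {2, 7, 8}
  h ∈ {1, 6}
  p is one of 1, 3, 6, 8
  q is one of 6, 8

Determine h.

1

The 8 variables together cover exactly {1, 2, 3, 4, 5, 6, 7, 8} — 8 values for 8 variables — and 3 appears only in p's list, so p = 3.
The 7 still-open variables draw from only 7 values {1, 2, 4, 5, 6, 7, 8}, so each is used; only f can be 4, hence f = 4.
The 6 still-open variables together cover exactly {1, 2, 5, 6, 7, 8} — 6 values for 6 variables — and 5 appears only in c's list, so c = 5.
The 2 variables e and q are confined to {6, 8}, which locks those values in; drop them from d, g, h.
So h = 1.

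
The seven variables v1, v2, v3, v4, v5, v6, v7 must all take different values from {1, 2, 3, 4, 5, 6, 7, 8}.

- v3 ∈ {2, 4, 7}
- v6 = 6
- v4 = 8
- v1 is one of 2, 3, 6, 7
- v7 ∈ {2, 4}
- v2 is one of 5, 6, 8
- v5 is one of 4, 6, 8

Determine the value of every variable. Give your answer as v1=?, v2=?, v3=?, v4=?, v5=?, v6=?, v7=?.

v1=3, v2=5, v3=7, v4=8, v5=4, v6=6, v7=2

v4 must be 8 (only option left). Remove 8 from v2, v5.
v6's domain is down to {6}, so v6 = 6. Eliminate 6 elsewhere: v1, v2, v5.
v2 must be 5 (only option left).
That leaves v5 = 4. Remove 4 from v3, v7.
That leaves v7 = 2. Strike 2 from v1, v3.
v3's domain is down to {7}, so v3 = 7. Remove 7 from v1.
v1 has just one choice, so v1 = 3.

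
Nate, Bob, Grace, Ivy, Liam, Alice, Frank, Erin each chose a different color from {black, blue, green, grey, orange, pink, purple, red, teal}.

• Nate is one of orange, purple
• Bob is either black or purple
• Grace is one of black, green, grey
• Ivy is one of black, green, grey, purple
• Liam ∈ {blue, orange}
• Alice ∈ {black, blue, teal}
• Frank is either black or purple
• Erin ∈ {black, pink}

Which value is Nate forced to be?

orange

The 8 variables together cover exactly {black, blue, green, grey, orange, pink, purple, teal} — 8 values for 8 variables — and pink appears only in Erin's list, so Erin = pink.
The 7 still-open variables draw from only 7 values {black, blue, green, grey, orange, purple, teal}, so each is used; only Alice can be teal, hence Alice = teal.
Among the 6 still-open variables, blue fits only Liam (and all 6 values in {black, blue, green, grey, orange, purple} must be used), so Liam = blue.
The 5 still-open variables draw from only 5 values {black, green, grey, orange, purple}, so each is used; only Nate can be orange, hence Nate = orange.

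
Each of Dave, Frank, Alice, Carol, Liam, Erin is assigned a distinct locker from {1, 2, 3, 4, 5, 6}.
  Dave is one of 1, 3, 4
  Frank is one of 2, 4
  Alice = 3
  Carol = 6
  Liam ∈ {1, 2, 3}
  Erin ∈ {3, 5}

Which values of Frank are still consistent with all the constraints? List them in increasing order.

2, 4

Alice's domain is down to {3}, so Alice = 3. Eliminate 3 elsewhere: Dave, Liam, Erin.
Carol has just one choice, so Carol = 6.
That leaves Erin = 5.
No further eliminations apply; Frank can still be any of 2, 4.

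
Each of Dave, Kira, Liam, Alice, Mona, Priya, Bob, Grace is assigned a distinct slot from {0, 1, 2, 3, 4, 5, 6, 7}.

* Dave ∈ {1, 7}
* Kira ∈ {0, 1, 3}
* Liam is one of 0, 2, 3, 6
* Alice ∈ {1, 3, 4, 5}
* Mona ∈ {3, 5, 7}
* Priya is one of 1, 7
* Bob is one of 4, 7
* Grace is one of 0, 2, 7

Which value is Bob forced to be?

The 8 variables together cover exactly {0, 1, 2, 3, 4, 5, 6, 7} — 8 values for 8 variables — and 6 appears only in Liam's list, so Liam = 6.
Among the 7 still-open variables, 2 fits only Grace (and all 7 values in {0, 1, 2, 3, 4, 5, 7} must be used), so Grace = 2.
The 6 still-open variables draw from only 6 values {0, 1, 3, 4, 5, 7}, so each is used; only Kira can be 0, hence Kira = 0.
Dave and Priya between them cover only {1, 7} — a naked pair. Remove those values from Alice, Mona, Bob.
So Bob = 4.

4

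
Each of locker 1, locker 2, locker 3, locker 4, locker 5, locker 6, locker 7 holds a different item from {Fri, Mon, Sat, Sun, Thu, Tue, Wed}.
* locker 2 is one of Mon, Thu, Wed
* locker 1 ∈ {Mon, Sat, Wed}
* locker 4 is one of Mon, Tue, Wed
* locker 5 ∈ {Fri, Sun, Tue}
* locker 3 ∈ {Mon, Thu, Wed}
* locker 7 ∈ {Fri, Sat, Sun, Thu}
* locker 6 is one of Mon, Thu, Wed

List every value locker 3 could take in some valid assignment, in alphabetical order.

Mon, Thu, Wed

The 3 variables locker 2, locker 3, locker 6 are confined to {Mon, Thu, Wed}, which locks those values in; drop them from locker 1, locker 4, locker 7.
locker 1 has just one choice, so locker 1 = Sat. Strike Sat from locker 7.
That leaves locker 4 = Tue. Strike Tue from locker 5.
No further eliminations apply; locker 3 can still be any of Mon, Thu, Wed.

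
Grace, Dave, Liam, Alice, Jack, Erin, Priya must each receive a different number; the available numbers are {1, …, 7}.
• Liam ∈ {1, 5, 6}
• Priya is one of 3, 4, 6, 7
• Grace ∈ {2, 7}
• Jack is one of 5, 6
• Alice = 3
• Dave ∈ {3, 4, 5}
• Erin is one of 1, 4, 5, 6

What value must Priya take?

Alice must be 3 (only option left). Strike 3 from Dave, Priya.
Among the 6 still-open variables, 2 fits only Grace (and all 6 values in {1, 2, 4, 5, 6, 7} must be used), so Grace = 2.
The 5 still-open variables draw from only 5 values {1, 4, 5, 6, 7}, so each is used; only Priya can be 7, hence Priya = 7.

7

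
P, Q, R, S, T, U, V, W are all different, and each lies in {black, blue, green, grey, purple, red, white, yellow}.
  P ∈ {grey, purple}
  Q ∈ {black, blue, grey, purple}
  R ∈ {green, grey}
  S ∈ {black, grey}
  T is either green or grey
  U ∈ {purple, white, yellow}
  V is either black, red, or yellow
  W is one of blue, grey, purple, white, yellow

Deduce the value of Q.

The 8 variables together cover exactly {black, blue, green, grey, purple, red, white, yellow} — 8 values for 8 variables — and red appears only in V's list, so V = red.
R and T between them cover only {green, grey} — a naked pair. Remove those values from P, Q, S, W.
P has just one choice, so P = purple. So Q, U, W can't be purple.
S has just one choice, so S = black. So Q can't be black.
So Q = blue.

blue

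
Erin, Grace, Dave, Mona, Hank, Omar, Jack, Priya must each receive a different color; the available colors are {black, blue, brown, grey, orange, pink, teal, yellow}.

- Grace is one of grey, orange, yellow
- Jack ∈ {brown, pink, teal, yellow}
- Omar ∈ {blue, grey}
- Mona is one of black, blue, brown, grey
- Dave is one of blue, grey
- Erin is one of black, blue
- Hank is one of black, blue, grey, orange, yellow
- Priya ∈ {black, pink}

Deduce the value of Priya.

pink

The 8 variables together cover exactly {black, blue, brown, grey, orange, pink, teal, yellow} — 8 values for 8 variables — and teal appears only in Jack's list, so Jack = teal.
The 7 still-open variables draw from only 7 values {black, blue, brown, grey, orange, pink, yellow}, so each is used; only Mona can be brown, hence Mona = brown.
Among the 6 still-open variables, pink fits only Priya (and all 6 values in {black, blue, grey, orange, pink, yellow} must be used), so Priya = pink.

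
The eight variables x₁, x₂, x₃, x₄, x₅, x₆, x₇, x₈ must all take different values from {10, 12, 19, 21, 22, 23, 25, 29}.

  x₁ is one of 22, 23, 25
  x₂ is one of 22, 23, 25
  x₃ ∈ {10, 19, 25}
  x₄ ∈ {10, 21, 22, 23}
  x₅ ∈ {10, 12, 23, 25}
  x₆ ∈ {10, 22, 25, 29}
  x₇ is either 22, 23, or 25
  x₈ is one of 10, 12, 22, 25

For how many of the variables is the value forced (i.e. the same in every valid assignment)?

The 8 variables draw from only 8 values {10, 12, 19, 21, 22, 23, 25, 29}, so each is used; only x₃ can be 19, hence x₃ = 19.
The 7 still-open variables together cover exactly {10, 12, 21, 22, 23, 25, 29} — 7 values for 7 variables — and 21 appears only in x₄'s list, so x₄ = 21.
The 6 still-open variables together cover exactly {10, 12, 22, 23, 25, 29} — 6 values for 6 variables — and 29 appears only in x₆'s list, so x₆ = 29.
x₁, x₂, x₇ between them cover only {22, 23, 25} — a naked triple. Remove those values from x₅, x₈.
Determined: x₃=19, x₄=21, x₆=29. The other variables each still have more than one consistent value. That makes 3.

3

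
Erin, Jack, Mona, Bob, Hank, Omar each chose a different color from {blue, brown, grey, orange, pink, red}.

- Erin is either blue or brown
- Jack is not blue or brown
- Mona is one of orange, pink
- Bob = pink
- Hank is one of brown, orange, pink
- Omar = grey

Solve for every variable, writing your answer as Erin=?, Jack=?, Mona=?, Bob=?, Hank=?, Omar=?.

Erin=blue, Jack=red, Mona=orange, Bob=pink, Hank=brown, Omar=grey

Bob's domain is down to {pink}, so Bob = pink. Remove pink from Jack, Mona, Hank.
Omar must be grey (only option left). Remove grey from Jack.
Mona's domain is down to {orange}, so Mona = orange. Eliminate orange elsewhere: Jack, Hank.
Hank's domain is down to {brown}, so Hank = brown. Strike brown from Erin.
Erin's domain is down to {blue}, so Erin = blue.
Jack's domain is down to {red}, so Jack = red.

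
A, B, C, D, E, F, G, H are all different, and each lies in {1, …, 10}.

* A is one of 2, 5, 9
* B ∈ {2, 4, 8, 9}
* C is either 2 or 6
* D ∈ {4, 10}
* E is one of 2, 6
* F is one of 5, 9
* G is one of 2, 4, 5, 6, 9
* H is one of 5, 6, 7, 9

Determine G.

4

The 8 variables draw from only 8 values {2, 4, 5, 6, 7, 8, 9, 10}, so each is used; only H can be 7, hence H = 7.
Among the 7 still-open variables, 8 fits only B (and all 7 values in {2, 4, 5, 6, 8, 9, 10} must be used), so B = 8.
Among the 6 still-open variables, 10 fits only D (and all 6 values in {2, 4, 5, 6, 9, 10} must be used), so D = 10.
The 5 still-open variables draw from only 5 values {2, 4, 5, 6, 9}, so each is used; only G can be 4, hence G = 4.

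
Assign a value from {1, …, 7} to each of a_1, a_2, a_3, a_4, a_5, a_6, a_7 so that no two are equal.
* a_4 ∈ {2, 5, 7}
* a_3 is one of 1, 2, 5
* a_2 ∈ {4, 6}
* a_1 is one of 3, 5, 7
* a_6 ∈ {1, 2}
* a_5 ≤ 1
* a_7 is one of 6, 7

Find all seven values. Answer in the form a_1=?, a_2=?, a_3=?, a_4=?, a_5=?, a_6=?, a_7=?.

a_5's domain is down to {1}, so a_5 = 1. Eliminate 1 elsewhere: a_3, a_6.
That leaves a_6 = 2. Eliminate 2 elsewhere: a_3, a_4.
a_3's domain is down to {5}, so a_3 = 5. Remove 5 from a_1, a_4.
a_4 has just one choice, so a_4 = 7. Strike 7 from a_1, a_7.
a_7 has just one choice, so a_7 = 6. Remove 6 from a_2.
That leaves a_1 = 3.
a_2's domain is down to {4}, so a_2 = 4.

a_1=3, a_2=4, a_3=5, a_4=7, a_5=1, a_6=2, a_7=6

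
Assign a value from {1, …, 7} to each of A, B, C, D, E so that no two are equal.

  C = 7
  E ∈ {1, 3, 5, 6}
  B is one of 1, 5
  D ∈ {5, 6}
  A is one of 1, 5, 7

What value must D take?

C has just one choice, so C = 7. Remove 7 from A.
Among the 4 still-open variables, 3 fits only E (and all 4 values in {1, 3, 5, 6} must be used), so E = 3.
The 3 still-open variables draw from only 3 values {1, 5, 6}, so each is used; only D can be 6, hence D = 6.

6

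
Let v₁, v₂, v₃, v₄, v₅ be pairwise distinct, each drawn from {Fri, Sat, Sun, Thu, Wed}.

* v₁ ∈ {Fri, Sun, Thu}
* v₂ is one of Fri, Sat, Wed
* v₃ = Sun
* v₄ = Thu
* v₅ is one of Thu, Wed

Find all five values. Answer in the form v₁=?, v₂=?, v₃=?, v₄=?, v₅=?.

v₁=Fri, v₂=Sat, v₃=Sun, v₄=Thu, v₅=Wed

v₃ has just one choice, so v₃ = Sun. Eliminate Sun elsewhere: v₁.
v₄ has just one choice, so v₄ = Thu. Remove Thu from v₁, v₅.
That leaves v₅ = Wed. So v₂ can't be Wed.
v₁ must be Fri (only option left). Remove Fri from v₂.
v₂ must be Sat (only option left).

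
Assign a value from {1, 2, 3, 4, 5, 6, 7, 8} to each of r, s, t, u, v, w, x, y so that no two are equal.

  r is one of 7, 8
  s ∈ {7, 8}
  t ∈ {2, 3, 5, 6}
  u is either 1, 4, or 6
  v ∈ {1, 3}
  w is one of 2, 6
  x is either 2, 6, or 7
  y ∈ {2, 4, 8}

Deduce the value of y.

4

The 8 variables draw from only 8 values {1, 2, 3, 4, 5, 6, 7, 8}, so each is used; only t can be 5, hence t = 5.
The 7 still-open variables draw from only 7 values {1, 2, 3, 4, 6, 7, 8}, so each is used; only v can be 3, hence v = 3.
Among the 6 still-open variables, 1 fits only u (and all 6 values in {1, 2, 4, 6, 7, 8} must be used), so u = 1.
The 5 still-open variables together cover exactly {2, 4, 6, 7, 8} — 5 values for 5 variables — and 4 appears only in y's list, so y = 4.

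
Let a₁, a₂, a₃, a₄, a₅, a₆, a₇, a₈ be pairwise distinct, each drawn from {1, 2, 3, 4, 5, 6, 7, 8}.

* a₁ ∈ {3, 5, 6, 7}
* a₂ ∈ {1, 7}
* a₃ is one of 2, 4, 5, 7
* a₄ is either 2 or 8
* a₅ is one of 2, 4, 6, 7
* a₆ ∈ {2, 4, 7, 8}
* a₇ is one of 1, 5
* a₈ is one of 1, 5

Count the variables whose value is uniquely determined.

3

The 8 variables draw from only 8 values {1, 2, 3, 4, 5, 6, 7, 8}, so each is used; only a₁ can be 3, hence a₁ = 3.
The 7 still-open variables together cover exactly {1, 2, 4, 5, 6, 7, 8} — 7 values for 7 variables — and 6 appears only in a₅'s list, so a₅ = 6.
a₇ and a₈ share exactly the 2 values {1, 5}; by pigeonhole those values go to them, so strike 1, 5 from a₂, a₃.
a₂'s domain is down to {7}, so a₂ = 7. Remove 7 from a₃, a₆.
Determined: a₁=3, a₂=7, a₅=6. The other variables each still have more than one consistent value. That makes 3.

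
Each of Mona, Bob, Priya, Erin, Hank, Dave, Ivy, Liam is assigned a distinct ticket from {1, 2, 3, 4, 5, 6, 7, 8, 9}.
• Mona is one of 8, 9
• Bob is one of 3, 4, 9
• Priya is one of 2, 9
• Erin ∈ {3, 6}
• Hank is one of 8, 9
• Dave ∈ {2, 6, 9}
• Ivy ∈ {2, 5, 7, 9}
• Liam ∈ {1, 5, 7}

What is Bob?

4

The 2 variables Mona and Hank are confined to {8, 9}, which locks those values in; drop them from Bob, Priya, Dave, Ivy.
Priya's domain is down to {2}, so Priya = 2. Strike 2 from Dave, Ivy.
Dave's domain is down to {6}, so Dave = 6. So Erin can't be 6.
Erin must be 3 (only option left). Strike 3 from Bob.
So Bob = 4.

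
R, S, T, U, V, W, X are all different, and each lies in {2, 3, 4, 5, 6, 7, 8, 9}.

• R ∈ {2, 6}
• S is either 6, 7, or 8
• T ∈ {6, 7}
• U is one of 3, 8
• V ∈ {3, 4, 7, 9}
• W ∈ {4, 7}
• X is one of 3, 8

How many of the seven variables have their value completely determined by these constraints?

Among the 7 variables, 2 fits only R (and all 7 values in {2, 3, 4, 6, 7, 8, 9} must be used), so R = 2.
Among the 6 still-open variables, 9 fits only V (and all 6 values in {3, 4, 6, 7, 8, 9} must be used), so V = 9.
The 5 still-open variables together cover exactly {3, 4, 6, 7, 8} — 5 values for 5 variables — and 4 appears only in W's list, so W = 4.
The 2 variables U and X are confined to {3, 8}, which locks those values in; drop them from S.
Determined: R=2, V=9, W=4. The other variables each still have more than one consistent value. That makes 3.

3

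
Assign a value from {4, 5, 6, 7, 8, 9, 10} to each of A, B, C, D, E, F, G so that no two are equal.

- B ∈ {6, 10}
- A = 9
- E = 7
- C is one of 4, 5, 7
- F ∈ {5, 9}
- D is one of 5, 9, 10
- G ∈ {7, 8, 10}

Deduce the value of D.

A has just one choice, so A = 9. Strike 9 from D, F.
E has just one choice, so E = 7. Remove 7 from C, G.
F's domain is down to {5}, so F = 5. Eliminate 5 elsewhere: C, D.
So D = 10.

10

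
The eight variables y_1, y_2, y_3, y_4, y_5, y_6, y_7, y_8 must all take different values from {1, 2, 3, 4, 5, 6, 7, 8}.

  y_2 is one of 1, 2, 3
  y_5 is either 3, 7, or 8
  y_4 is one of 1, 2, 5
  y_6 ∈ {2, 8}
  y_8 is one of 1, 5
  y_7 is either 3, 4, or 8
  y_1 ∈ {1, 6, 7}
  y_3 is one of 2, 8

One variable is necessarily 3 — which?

The 8 variables draw from only 8 values {1, 2, 3, 4, 5, 6, 7, 8}, so each is used; only y_7 can be 4, hence y_7 = 4.
The 7 still-open variables draw from only 7 values {1, 2, 3, 5, 6, 7, 8}, so each is used; only y_1 can be 6, hence y_1 = 6.
The 6 still-open variables together cover exactly {1, 2, 3, 5, 7, 8} — 6 values for 6 variables — and 7 appears only in y_5's list, so y_5 = 7.
The 5 still-open variables together cover exactly {1, 2, 3, 5, 8} — 5 values for 5 variables — and 3 appears only in y_2's list, so y_2 = 3.

y_2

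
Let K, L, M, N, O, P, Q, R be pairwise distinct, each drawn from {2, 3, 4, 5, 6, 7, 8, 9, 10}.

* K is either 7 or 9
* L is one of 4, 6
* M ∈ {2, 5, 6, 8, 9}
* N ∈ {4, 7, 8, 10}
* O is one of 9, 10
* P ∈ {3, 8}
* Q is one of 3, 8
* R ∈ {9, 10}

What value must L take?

O and R share exactly the 2 values {9, 10}; by pigeonhole those values go to them, so strike 9, 10 from K, M, N.
That leaves K = 7. Eliminate 7 elsewhere: N.
P and Q share exactly the 2 values {3, 8}; by pigeonhole those values go to them, so strike 3, 8 from M, N.
N has just one choice, so N = 4. Strike 4 from L.
So L = 6.

6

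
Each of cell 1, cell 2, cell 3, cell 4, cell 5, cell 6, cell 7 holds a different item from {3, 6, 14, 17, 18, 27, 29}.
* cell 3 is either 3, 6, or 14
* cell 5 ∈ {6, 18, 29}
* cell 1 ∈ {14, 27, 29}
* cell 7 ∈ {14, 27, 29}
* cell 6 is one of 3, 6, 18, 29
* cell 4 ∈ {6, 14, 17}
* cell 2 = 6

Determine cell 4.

cell 2's domain is down to {6}, so cell 2 = 6. So cell 3, cell 4, cell 5, cell 6 can't be 6.
The 6 still-open variables together cover exactly {3, 14, 17, 18, 27, 29} — 6 values for 6 variables — and 17 appears only in cell 4's list, so cell 4 = 17.

17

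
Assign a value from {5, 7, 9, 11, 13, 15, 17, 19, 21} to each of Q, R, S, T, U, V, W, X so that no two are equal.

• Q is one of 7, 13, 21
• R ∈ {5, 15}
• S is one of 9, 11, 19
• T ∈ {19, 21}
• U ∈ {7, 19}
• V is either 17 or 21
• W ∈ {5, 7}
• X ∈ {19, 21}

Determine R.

15

The 2 variables T and X are confined to {19, 21}, which locks those values in; drop them from Q, S, U, V.
U's domain is down to {7}, so U = 7. So Q, W can't be 7.
V has just one choice, so V = 17.
W's domain is down to {5}, so W = 5. Strike 5 from R.
So R = 15.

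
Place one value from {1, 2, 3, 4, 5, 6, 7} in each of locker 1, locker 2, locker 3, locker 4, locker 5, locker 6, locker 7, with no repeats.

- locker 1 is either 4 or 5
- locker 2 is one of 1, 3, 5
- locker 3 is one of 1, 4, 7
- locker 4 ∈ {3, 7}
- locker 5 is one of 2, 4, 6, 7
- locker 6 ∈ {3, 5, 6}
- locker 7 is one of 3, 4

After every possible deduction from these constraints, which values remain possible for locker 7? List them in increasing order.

3, 4

The 7 variables draw from only 7 values {1, 2, 3, 4, 5, 6, 7}, so each is used; only locker 5 can be 2, hence locker 5 = 2.
The 6 still-open variables together cover exactly {1, 3, 4, 5, 6, 7} — 6 values for 6 variables — and 6 appears only in locker 6's list, so locker 6 = 6.
No further eliminations apply; locker 7 can still be any of 3, 4.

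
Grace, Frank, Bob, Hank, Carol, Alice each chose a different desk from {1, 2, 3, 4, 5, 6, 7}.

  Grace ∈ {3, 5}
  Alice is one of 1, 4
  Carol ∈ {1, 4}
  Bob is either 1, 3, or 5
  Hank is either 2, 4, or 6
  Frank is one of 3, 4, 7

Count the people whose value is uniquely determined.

1

Carol and Alice between them cover only {1, 4} — a naked pair. Remove those values from Frank, Bob, Hank.
Grace and Bob between them cover only {3, 5} — a naked pair. Remove those values from Frank.
Frank must be 7 (only option left).
Determined: Frank=7. The other people each still have more than one consistent value. That makes 1.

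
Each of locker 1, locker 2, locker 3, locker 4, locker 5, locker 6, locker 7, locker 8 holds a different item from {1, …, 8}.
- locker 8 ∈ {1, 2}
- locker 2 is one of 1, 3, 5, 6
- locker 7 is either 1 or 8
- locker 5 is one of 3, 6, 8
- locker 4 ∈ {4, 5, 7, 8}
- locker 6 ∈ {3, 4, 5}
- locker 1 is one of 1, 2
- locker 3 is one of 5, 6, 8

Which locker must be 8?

locker 7

The 8 variables draw from only 8 values {1, 2, 3, 4, 5, 6, 7, 8}, so each is used; only locker 4 can be 7, hence locker 4 = 7.
Among the 7 still-open variables, 4 fits only locker 6 (and all 7 values in {1, 2, 3, 4, 5, 6, 8} must be used), so locker 6 = 4.
The 2 variables locker 1 and locker 8 are confined to {1, 2}, which locks those values in; drop them from locker 2, locker 7.
So 8 goes to locker 7.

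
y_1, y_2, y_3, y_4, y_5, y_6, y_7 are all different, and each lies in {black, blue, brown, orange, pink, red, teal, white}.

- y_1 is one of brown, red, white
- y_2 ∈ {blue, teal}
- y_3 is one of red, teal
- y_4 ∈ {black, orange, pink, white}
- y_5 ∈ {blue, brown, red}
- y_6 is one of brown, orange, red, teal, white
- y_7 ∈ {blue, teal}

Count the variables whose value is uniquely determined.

The 2 variables y_2 and y_7 are confined to {blue, teal}, which locks those values in; drop them from y_3, y_5, y_6.
That leaves y_3 = red. So y_1, y_5, y_6 can't be red.
y_5 must be brown (only option left). Remove brown from y_1, y_6.
y_1's domain is down to {white}, so y_1 = white. So y_4, y_6 can't be white.
y_6's domain is down to {orange}, so y_6 = orange. Eliminate orange elsewhere: y_4.
Determined: y_1=white, y_3=red, y_5=brown, y_6=orange. The other variables each still have more than one consistent value. That makes 4.

4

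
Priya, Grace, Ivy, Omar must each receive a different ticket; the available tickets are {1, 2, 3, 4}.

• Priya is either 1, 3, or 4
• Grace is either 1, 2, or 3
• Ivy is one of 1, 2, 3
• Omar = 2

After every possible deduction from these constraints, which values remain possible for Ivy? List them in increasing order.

1, 3

Omar has just one choice, so Omar = 2. Strike 2 from Grace, Ivy.
The 3 still-open variables draw from only 3 values {1, 3, 4}, so each is used; only Priya can be 4, hence Priya = 4.
No further eliminations apply; Ivy can still be any of 1, 3.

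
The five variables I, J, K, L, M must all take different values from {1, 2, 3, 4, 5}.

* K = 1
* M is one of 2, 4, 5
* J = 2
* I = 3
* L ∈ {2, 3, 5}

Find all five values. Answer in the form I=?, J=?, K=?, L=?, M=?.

I=3, J=2, K=1, L=5, M=4

I's domain is down to {3}, so I = 3. Eliminate 3 elsewhere: L.
J has just one choice, so J = 2. Eliminate 2 elsewhere: L, M.
K must be 1 (only option left).
That leaves L = 5. Strike 5 from M.
M has just one choice, so M = 4.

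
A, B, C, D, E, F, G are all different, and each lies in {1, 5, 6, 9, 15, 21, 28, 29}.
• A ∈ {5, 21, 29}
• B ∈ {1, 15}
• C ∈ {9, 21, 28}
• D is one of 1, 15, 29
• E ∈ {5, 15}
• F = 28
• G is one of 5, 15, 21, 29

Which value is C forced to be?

9

F must be 28 (only option left). Eliminate 28 elsewhere: C.
The 6 still-open variables draw from only 6 values {1, 5, 9, 15, 21, 29}, so each is used; only C can be 9, hence C = 9.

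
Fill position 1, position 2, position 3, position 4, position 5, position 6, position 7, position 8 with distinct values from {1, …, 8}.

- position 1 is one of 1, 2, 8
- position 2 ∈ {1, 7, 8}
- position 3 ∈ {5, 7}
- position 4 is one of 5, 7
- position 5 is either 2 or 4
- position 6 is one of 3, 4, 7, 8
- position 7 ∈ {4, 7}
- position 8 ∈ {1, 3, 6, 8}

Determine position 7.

4

The 8 variables together cover exactly {1, 2, 3, 4, 5, 6, 7, 8} — 8 values for 8 variables — and 6 appears only in position 8's list, so position 8 = 6.
Among the 7 still-open variables, 3 fits only position 6 (and all 7 values in {1, 2, 3, 4, 5, 7, 8} must be used), so position 6 = 3.
position 3 and position 4 share exactly the 2 values {5, 7}; by pigeonhole those values go to them, so strike 5, 7 from position 2, position 7.
So position 7 = 4.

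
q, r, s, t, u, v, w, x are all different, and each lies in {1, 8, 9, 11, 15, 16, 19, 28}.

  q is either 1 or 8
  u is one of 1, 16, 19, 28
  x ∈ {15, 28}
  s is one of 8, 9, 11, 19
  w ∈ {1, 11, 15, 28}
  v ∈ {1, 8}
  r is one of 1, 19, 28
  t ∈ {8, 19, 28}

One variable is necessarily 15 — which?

The 8 variables draw from only 8 values {1, 8, 9, 11, 15, 16, 19, 28}, so each is used; only s can be 9, hence s = 9.
The 7 still-open variables draw from only 7 values {1, 8, 11, 15, 16, 19, 28}, so each is used; only w can be 11, hence w = 11.
Among the 6 still-open variables, 15 fits only x (and all 6 values in {1, 8, 15, 16, 19, 28} must be used), so x = 15.

x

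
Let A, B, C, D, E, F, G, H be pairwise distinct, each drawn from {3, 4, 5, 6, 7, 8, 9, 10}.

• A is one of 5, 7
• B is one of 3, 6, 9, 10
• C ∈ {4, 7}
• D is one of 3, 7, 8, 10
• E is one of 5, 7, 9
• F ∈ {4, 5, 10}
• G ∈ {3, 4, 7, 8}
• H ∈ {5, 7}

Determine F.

10

The 8 variables draw from only 8 values {3, 4, 5, 6, 7, 8, 9, 10}, so each is used; only B can be 6, hence B = 6.
Among the 7 still-open variables, 9 fits only E (and all 7 values in {3, 4, 5, 7, 8, 9, 10} must be used), so E = 9.
A and H between them cover only {5, 7} — a naked pair. Remove those values from C, D, F, G.
C must be 4 (only option left). Strike 4 from F, G.
So F = 10.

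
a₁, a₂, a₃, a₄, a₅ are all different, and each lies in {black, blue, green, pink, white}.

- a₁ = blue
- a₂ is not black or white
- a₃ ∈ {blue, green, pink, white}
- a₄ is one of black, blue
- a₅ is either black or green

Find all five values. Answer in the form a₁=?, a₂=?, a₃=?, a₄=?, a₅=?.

a₁=blue, a₂=pink, a₃=white, a₄=black, a₅=green

a₁ has just one choice, so a₁ = blue. Eliminate blue elsewhere: a₂, a₃, a₄.
a₄'s domain is down to {black}, so a₄ = black. Remove black from a₅.
a₅ has just one choice, so a₅ = green. Strike green from a₂, a₃.
That leaves a₂ = pink. Strike pink from a₃.
a₃'s domain is down to {white}, so a₃ = white.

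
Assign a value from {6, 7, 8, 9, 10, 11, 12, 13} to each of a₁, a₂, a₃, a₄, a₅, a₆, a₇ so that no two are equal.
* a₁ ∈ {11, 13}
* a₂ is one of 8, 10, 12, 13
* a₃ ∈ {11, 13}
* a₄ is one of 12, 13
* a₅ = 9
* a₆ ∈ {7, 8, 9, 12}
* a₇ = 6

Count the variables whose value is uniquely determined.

a₅ has just one choice, so a₅ = 9. So a₆ can't be 9.
a₇'s domain is down to {6}, so a₇ = 6.
a₁ and a₃ share exactly the 2 values {11, 13}; by pigeonhole those values go to them, so strike 11, 13 from a₂, a₄.
a₄ has just one choice, so a₄ = 12. Remove 12 from a₂, a₆.
Determined: a₄=12, a₅=9, a₇=6. The other variables each still have more than one consistent value. That makes 3.

3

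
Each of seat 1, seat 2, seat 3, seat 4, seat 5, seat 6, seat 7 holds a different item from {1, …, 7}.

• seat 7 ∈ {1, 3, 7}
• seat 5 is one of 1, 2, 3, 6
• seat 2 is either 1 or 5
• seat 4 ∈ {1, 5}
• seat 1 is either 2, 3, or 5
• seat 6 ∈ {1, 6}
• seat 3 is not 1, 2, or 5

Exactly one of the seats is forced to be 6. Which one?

seat 6

The 7 variables draw from only 7 values {1, 2, 3, 4, 5, 6, 7}, so each is used; only seat 3 can be 4, hence seat 3 = 4.
The 6 still-open variables together cover exactly {1, 2, 3, 5, 6, 7} — 6 values for 6 variables — and 7 appears only in seat 7's list, so seat 7 = 7.
seat 2 and seat 4 share exactly the 2 values {1, 5}; by pigeonhole those values go to them, so strike 1, 5 from seat 1, seat 5, seat 6.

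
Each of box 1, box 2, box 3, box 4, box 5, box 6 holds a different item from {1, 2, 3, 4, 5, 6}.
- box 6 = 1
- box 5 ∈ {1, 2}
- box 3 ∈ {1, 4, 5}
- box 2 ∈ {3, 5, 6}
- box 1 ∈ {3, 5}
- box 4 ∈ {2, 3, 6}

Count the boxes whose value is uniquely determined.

box 6 must be 1 (only option left). Eliminate 1 elsewhere: box 3, box 5.
That leaves box 5 = 2. Strike 2 from box 4.
The 4 still-open variables together cover exactly {3, 4, 5, 6} — 4 values for 4 variables — and 4 appears only in box 3's list, so box 3 = 4.
Determined: box 3=4, box 5=2, box 6=1. The other boxes each still have more than one consistent value. That makes 3.

3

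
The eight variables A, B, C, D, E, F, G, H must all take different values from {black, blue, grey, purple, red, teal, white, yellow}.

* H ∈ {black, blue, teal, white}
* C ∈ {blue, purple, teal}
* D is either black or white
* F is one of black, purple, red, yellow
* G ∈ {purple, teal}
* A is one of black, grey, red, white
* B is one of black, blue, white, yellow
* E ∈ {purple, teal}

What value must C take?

blue

Among the 8 variables, grey fits only A (and all 8 values in {black, blue, grey, purple, red, teal, white, yellow} must be used), so A = grey.
Among the 7 still-open variables, red fits only F (and all 7 values in {black, blue, purple, red, teal, white, yellow} must be used), so F = red.
Among the 6 still-open variables, yellow fits only B (and all 6 values in {black, blue, purple, teal, white, yellow} must be used), so B = yellow.
E and G share exactly the 2 values {purple, teal}; by pigeonhole those values go to them, so strike purple, teal from C, H.
So C = blue.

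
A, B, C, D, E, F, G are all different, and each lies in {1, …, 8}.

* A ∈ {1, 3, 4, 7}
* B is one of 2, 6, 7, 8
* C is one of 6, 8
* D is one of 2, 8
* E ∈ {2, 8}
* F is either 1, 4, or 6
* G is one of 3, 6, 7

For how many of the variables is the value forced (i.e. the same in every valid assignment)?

D and E between them cover only {2, 8} — a naked pair. Remove those values from B, C.
C must be 6 (only option left). Remove 6 from B, F, G.
That leaves B = 7. Eliminate 7 elsewhere: A, G.
G must be 3 (only option left). Strike 3 from A.
Determined: B=7, C=6, G=3. The other variables each still have more than one consistent value. That makes 3.

3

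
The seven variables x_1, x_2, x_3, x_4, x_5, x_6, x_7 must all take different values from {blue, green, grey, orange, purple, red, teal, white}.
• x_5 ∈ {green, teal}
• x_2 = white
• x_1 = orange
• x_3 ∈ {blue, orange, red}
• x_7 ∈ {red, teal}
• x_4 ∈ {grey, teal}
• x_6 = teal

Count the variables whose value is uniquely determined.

x_1's domain is down to {orange}, so x_1 = orange. Remove orange from x_3.
x_2 must be white (only option left).
That leaves x_6 = teal. So x_4, x_5, x_7 can't be teal.
That leaves x_7 = red. Remove red from x_3.
That leaves x_3 = blue.
x_4 has just one choice, so x_4 = grey.
That leaves x_5 = green.
Every variable is fixed: x_1=orange, x_2=white, x_3=blue, x_4=grey, x_5=green, x_6=teal, x_7=red. That makes 7.

7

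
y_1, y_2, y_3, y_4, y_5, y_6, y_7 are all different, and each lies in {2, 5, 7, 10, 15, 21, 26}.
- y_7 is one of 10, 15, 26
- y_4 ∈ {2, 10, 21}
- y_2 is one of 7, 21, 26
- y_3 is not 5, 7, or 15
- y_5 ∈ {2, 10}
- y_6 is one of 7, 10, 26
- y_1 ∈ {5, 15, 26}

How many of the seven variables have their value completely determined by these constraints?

The 7 variables draw from only 7 values {2, 5, 7, 10, 15, 21, 26}, so each is used; only y_1 can be 5, hence y_1 = 5.
The 6 still-open variables draw from only 6 values {2, 7, 10, 15, 21, 26}, so each is used; only y_7 can be 15, hence y_7 = 15.
Determined: y_1=5, y_7=15. The other variables each still have more than one consistent value. That makes 2.

2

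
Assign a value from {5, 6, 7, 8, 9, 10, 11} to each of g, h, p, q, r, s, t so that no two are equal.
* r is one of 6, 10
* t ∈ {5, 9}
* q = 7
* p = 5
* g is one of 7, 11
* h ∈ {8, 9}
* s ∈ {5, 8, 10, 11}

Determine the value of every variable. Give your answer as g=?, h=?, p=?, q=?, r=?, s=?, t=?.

p's domain is down to {5}, so p = 5. Eliminate 5 elsewhere: s, t.
That leaves q = 7. Eliminate 7 elsewhere: g.
t's domain is down to {9}, so t = 9. Strike 9 from h.
g must be 11 (only option left). So s can't be 11.
h's domain is down to {8}, so h = 8. Eliminate 8 elsewhere: s.
s must be 10 (only option left). Remove 10 from r.
r has just one choice, so r = 6.

g=11, h=8, p=5, q=7, r=6, s=10, t=9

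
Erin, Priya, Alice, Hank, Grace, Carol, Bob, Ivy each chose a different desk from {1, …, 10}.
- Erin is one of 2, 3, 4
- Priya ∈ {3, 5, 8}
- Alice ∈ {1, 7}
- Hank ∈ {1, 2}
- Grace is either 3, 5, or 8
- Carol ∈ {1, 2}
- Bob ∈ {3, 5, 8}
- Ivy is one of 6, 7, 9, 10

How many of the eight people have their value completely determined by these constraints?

2

Hank and Carol between them cover only {1, 2} — a naked pair. Remove those values from Erin, Alice.
That leaves Alice = 7. Strike 7 from Ivy.
Priya, Grace, Bob share exactly the 3 values {3, 5, 8}; by pigeonhole those values go to them, so strike 3, 5, 8 from Erin.
That leaves Erin = 4.
Determined: Erin=4, Alice=7. The other people each still have more than one consistent value. That makes 2.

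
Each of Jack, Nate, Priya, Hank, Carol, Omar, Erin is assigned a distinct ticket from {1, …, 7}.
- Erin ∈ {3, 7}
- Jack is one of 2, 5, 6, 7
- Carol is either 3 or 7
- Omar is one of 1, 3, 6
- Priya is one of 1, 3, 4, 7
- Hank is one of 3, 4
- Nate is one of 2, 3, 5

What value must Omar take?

Carol and Erin between them cover only {3, 7} — a naked pair. Remove those values from Jack, Nate, Priya, Hank, Omar.
Hank has just one choice, so Hank = 4. Eliminate 4 elsewhere: Priya.
Priya's domain is down to {1}, so Priya = 1. So Omar can't be 1.
So Omar = 6.

6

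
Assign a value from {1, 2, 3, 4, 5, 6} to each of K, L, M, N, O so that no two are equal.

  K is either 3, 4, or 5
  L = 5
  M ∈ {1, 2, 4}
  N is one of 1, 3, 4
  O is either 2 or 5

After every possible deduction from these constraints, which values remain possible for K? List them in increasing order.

L has just one choice, so L = 5. So K, O can't be 5.
O has just one choice, so O = 2. Remove 2 from M.
No further eliminations apply; K can still be any of 3, 4.

3, 4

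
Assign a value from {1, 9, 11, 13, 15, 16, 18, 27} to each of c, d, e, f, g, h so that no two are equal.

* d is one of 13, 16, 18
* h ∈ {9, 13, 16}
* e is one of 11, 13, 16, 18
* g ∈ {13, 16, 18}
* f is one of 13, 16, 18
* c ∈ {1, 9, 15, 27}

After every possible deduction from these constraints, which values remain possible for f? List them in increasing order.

13, 16, 18

d, f, g between them cover only {13, 16, 18} — a naked triple. Remove those values from e, h.
e must be 11 (only option left).
h has just one choice, so h = 9. Strike 9 from c.
No further eliminations apply; f can still be any of 13, 16, 18.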